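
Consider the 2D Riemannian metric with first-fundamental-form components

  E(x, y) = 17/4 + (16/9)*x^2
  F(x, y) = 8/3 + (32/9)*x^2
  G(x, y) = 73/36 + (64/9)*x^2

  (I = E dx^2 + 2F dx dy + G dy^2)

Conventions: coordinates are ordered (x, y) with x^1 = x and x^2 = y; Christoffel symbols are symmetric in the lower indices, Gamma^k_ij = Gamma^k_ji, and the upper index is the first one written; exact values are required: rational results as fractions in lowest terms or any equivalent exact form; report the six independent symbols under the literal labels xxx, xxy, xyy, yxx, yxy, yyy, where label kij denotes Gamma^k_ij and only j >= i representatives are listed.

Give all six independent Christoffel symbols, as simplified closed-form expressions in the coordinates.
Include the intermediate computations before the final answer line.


E = 17/4 + (16/9)*x^2; F = 8/3 + (32/9)*x^2; G = 73/36 + (64/9)*x^2
Gamma^k_ij = (1/2) g^{kl} (d_i g_jl + d_j g_il - d_l g_ij), with g^inv = (1/(EG-F^2)) [[G, -F], [-F, E]]
first partials: E_x = (32/9)*x, E_y = 0, F_x = (64/9)*x, F_y = 0, G_x = (128/9)*x, G_y = 0
D = EG - F^2 = 217/144 + (1204/81)*x^2
expanded: Gamma^x_xx = (G E_x - 2F F_x + F E_y)/(2D), Gamma^x_xy = (G E_y - F G_x)/(2D), Gamma^x_yy = (2G F_y - G G_x - F G_y)/(2D), Gamma^y_xx = (2E F_x - E E_y - F E_x)/(2D), Gamma^y_xy = (E G_x - F E_y)/(2D), Gamma^y_yy = (E G_y - 2F F_y + F G_x)/(2D); substitute and cancel common factors

Answer: Gamma_xxx = (-16384*x^3 - 19904*x)/(19264*x^2 + 1953), Gamma_xxy = (-32768*x^3 - 24576*x)/(19264*x^2 + 1953), Gamma_xyy = (-65536*x^3 - 18688*x)/(19264*x^2 + 1953), Gamma_yxx = (8192*x^3 + 33024*x)/(19264*x^2 + 1953), Gamma_yxy = (16384*x^3 + 39168*x)/(19264*x^2 + 1953), Gamma_yyy = (32768*x^3 + 24576*x)/(19264*x^2 + 1953)


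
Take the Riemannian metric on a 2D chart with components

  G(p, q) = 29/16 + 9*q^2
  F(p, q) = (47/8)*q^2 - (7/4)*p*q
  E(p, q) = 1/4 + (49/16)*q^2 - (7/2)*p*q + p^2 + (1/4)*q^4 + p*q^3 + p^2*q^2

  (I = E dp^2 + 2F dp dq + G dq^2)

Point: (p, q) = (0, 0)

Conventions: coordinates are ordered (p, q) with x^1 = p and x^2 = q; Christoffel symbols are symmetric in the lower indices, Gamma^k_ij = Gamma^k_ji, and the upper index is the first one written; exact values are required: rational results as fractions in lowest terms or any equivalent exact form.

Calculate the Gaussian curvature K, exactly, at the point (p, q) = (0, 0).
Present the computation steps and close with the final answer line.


E = 1/4, F = 0, G = 29/16, EG - F^2 = 29/64 at the point
E_p = 0, E_q = 0, F_p = 0, F_q = 0, G_p = 0, G_q = 0
E_qq = 49/8, F_pq = -7/4, G_pp = 0
K follows from Brioschi's formula, (det M1 - det M2)/(EG - F^2)^2.
M1 = [[-E_qq/2 + F_pq - G_pp/2, E_p/2, F_p - E_q/2], [F_q - G_p/2, E, F], [G_q/2, F, G]] = [[-77/16, 0, 0], [0, 1/4, 0], [0, 0, 29/16]]; det M1 = -2233/1024
M2 = [[0, E_q/2, G_p/2], [E_q/2, E, F], [G_p/2, F, G]] = [[0, 0, 0], [0, 1/4, 0], [0, 0, 29/16]]; det M2 = 0
det M1 - det M2 = -2233/1024; K = -2233/1024 / (29/64)^2 = -308/29

Answer: K = -308/29


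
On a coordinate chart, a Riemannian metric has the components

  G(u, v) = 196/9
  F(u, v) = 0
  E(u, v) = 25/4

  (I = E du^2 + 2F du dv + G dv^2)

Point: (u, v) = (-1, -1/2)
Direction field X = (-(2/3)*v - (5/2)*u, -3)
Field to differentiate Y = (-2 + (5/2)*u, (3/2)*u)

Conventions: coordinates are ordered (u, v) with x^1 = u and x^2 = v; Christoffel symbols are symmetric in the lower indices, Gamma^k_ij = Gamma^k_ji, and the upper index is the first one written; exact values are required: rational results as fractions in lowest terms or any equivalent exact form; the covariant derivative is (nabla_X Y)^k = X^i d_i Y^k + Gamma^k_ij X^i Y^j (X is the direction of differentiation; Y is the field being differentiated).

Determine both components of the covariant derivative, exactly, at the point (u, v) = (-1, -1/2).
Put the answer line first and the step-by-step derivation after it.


Answer: (nabla_X Y)^u = 85/12, (nabla_X Y)^v = 17/4

E = 25/4, F = 0, G = 196/9 at the point
E_u = 0, E_v = 0, F_u = 0, F_v = 0, G_u = 0, G_v = 0
EG - F^2 = 1225/9;  g^inv = (9/1225) * [[196/9, 0], [0, 25/4]]
first-kind symbols [ij,l] = (1/2)(d_i g_jl + d_j g_il - d_l g_ij): [uu,u] = E_u/2 = 0, [uu,v] = F_u - E_v/2 = 0, [uv,u] = E_v/2 = 0, [uv,v] = G_u/2 = 0, [vv,u] = F_v - G_u/2 = 0, [vv,v] = G_v/2 = 0
Gamma^u_ij = (G*[ij,u] - F*[ij,v])/(EG - F^2), Gamma^v_ij = (E*[ij,v] - F*[ij,u])/(EG - F^2)
Gamma_uuu = 0, Gamma_uuv = 0, Gamma_uvv = 0, Gamma_vuu = 0, Gamma_vuv = 0, Gamma_vvv = 0
X = (17/6, -3), Y = (-9/2, -3/2) at the point


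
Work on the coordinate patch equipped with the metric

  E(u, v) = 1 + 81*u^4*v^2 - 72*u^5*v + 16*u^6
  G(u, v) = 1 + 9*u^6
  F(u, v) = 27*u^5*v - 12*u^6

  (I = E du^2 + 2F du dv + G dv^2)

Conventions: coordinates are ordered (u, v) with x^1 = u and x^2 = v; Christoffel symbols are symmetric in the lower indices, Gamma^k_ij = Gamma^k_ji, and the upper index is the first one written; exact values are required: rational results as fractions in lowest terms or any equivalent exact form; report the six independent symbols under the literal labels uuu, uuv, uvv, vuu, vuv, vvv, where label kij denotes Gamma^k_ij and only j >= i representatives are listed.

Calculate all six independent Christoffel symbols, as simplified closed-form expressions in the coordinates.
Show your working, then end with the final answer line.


E = 1 + 81*u^4*v^2 - 72*u^5*v + 16*u^6; F = 27*u^5*v - 12*u^6; G = 1 + 9*u^6
Gamma^k_ij = (1/2) g^{kl} (d_i g_jl + d_j g_il - d_l g_ij), with g^inv = (1/(EG-F^2)) [[G, -F], [-F, E]]
first partials: E_u = 324*u^3*v^2 - 360*u^4*v + 96*u^5, E_v = 162*u^4*v - 72*u^5, F_u = 135*u^4*v - 72*u^5, F_v = 27*u^5, G_u = 54*u^5, G_v = 0
D = EG - F^2 = 1 + 81*u^4*v^2 - 72*u^5*v + 25*u^6
expanded: Gamma^u_uu = (G E_u - 2F F_u + F E_v)/(2D), Gamma^u_uv = (G E_v - F G_u)/(2D), Gamma^u_vv = (2G F_v - G G_u - F G_v)/(2D), Gamma^v_uu = (2E F_u - E E_v - F E_u)/(2D), Gamma^v_uv = (E G_u - F E_v)/(2D), Gamma^v_vv = (E G_v - 2F F_v + F G_u)/(2D); substitute and cancel common factors

Answer: Gamma_uuu = (48*u^5 - 180*u^4*v + 162*u^3*v^2)/(25*u^6 - 72*u^5*v + 81*u^4*v^2 + 1), Gamma_uuv = (-36*u^5 + 81*u^4*v)/(25*u^6 - 72*u^5*v + 81*u^4*v^2 + 1), Gamma_uvv = 0, Gamma_vuu = (-36*u^5 + 54*u^4*v)/(25*u^6 - 72*u^5*v + 81*u^4*v^2 + 1), Gamma_vuv = 27*u^5/(25*u^6 - 72*u^5*v + 81*u^4*v^2 + 1), Gamma_vvv = 0


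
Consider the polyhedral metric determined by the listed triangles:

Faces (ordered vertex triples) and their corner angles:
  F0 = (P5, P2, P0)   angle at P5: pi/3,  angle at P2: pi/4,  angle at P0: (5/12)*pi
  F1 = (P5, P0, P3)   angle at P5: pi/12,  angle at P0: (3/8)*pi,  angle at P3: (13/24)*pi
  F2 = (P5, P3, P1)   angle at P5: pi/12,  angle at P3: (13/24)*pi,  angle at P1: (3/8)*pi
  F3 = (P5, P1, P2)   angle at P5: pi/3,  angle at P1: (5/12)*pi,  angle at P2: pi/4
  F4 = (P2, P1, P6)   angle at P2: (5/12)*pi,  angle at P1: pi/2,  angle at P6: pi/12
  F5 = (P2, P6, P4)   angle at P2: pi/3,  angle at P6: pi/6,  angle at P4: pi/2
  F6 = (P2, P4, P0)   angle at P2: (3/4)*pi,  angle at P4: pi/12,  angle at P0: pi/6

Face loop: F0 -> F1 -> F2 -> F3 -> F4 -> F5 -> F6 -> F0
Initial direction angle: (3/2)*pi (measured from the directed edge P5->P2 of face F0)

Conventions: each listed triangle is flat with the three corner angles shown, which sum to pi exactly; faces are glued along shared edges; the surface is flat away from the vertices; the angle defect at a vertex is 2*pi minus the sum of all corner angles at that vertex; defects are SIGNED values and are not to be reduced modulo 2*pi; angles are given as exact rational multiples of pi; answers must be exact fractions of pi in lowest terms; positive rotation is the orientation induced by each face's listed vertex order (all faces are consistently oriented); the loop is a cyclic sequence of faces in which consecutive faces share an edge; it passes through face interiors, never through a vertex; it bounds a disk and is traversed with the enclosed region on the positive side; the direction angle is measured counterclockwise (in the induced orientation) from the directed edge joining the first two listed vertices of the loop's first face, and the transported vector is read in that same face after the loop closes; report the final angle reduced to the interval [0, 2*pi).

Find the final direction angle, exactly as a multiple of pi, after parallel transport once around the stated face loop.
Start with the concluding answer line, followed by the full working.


Answer: final direction angle = (2/3)*pi

enclosed vertex P2: corner angles sum to 2*pi, defect = 2*pi - 2*pi = 0
enclosed vertex P5: corner angles sum to (5/6)*pi, defect = 2*pi - (5/6)*pi = (7/6)*pi
adding the enclosed defects to the starting angle (mod 2*pi, induced orientation) gives the holonomy
final angle = (3/2)*pi + (7/6)*pi = (2/3)*pi (mod 2*pi)


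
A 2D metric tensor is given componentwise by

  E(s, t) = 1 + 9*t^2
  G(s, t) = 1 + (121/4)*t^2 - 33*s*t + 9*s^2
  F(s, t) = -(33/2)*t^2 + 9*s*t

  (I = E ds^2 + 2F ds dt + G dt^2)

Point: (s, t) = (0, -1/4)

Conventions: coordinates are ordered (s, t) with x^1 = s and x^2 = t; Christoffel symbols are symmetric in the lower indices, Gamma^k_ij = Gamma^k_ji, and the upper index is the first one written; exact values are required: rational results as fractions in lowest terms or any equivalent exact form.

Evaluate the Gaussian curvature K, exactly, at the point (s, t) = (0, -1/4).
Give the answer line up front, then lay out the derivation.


Answer: K = -36864/48841

E = 25/16, F = -33/32, G = 185/64, EG - F^2 = 221/64 at the point
E_s = 0, E_t = -9/2, F_s = -9/4, F_t = 33/4, G_s = 33/4, G_t = -121/8
E_tt = 18, F_st = 9, G_ss = 18
By Brioschi, K is (det M1 - det M2) divided by (EG - F^2) squared.
M1 = [[-E_tt/2 + F_st - G_ss/2, E_s/2, F_s - E_t/2], [F_t - G_s/2, E, F], [G_t/2, F, G]] = [[-9, 0, 0], [33/8, 25/16, -33/32], [-121/16, -33/32, 185/64]]; det M1 = -1989/64
M2 = [[0, E_t/2, G_s/2], [E_t/2, E, F], [G_s/2, F, G]] = [[0, -9/4, 33/8], [-9/4, 25/16, -33/32], [33/8, -33/32, 185/64]]; det M2 = -1413/64
det M1 - det M2 = -9; K = -9 / (221/64)^2 = -36864/48841


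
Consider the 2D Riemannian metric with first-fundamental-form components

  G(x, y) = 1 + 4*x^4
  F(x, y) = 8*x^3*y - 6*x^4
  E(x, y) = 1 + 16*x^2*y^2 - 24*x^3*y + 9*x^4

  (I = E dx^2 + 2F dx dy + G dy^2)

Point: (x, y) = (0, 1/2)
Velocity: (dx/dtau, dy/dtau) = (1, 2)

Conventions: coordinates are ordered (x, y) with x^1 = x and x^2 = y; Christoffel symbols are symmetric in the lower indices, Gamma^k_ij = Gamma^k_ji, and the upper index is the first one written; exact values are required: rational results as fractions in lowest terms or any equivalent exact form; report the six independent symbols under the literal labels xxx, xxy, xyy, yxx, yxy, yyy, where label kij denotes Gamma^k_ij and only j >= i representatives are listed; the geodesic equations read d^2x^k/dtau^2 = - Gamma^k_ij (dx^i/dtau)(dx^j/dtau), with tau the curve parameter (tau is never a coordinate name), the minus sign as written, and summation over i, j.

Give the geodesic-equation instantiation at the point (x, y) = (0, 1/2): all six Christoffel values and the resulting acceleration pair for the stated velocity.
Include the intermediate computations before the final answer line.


E = 1, F = 0, G = 1 at the point
E_x = 0, E_y = 0, F_x = 0, F_y = 0, G_x = 0, G_y = 0
EG - F^2 = 1;  g^inv = (1) * [[1, 0], [0, 1]]
first-kind symbols [ij,l] = (1/2)(d_i g_jl + d_j g_il - d_l g_ij): [xx,x] = E_x/2 = 0, [xx,y] = F_x - E_y/2 = 0, [xy,x] = E_y/2 = 0, [xy,y] = G_x/2 = 0, [yy,x] = F_y - G_x/2 = 0, [yy,y] = G_y/2 = 0
Gamma^x_ij = (G*[ij,x] - F*[ij,y])/(EG - F^2), Gamma^y_ij = (E*[ij,y] - F*[ij,x])/(EG - F^2)
Gamma_xxx = 0, Gamma_xxy = 0, Gamma_xyy = 0, Gamma_yxx = 0, Gamma_yxy = 0, Gamma_yyy = 0
d^2x/dtau^2 = -(Gamma_xxx*(1)^2 + 2*Gamma_xxy*(1)*(2) + Gamma_xyy*(2)^2) = 0
d^2y/dtau^2 = -(Gamma_yxx*(1)^2 + 2*Gamma_yxy*(1)*(2) + Gamma_yyy*(2)^2) = 0

Answer: Gamma_xxx = 0, Gamma_xxy = 0, Gamma_xyy = 0, Gamma_yxx = 0, Gamma_yxy = 0, Gamma_yyy = 0; accelerations (d^2x/dtau^2, d^2y/dtau^2) = (0, 0)


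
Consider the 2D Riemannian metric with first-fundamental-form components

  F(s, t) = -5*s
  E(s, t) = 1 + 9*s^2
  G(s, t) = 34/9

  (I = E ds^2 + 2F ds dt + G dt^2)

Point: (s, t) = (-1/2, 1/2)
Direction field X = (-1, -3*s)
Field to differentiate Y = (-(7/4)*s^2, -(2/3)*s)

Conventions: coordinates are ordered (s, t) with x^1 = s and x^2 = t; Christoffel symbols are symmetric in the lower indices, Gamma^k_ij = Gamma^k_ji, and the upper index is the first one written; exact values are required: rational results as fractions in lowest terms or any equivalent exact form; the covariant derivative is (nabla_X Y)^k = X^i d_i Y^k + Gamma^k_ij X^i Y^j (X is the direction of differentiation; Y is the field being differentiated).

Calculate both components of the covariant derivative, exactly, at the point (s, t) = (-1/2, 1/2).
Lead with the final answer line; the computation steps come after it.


Answer: (nabla_X Y)^s = -515/248, (nabla_X Y)^t = 113/372

E = 13/4, F = 5/2, G = 34/9 at the point
E_s = -9, E_t = 0, F_s = -5, F_t = 0, G_s = 0, G_t = 0
EG - F^2 = 217/36;  g^inv = (36/217) * [[34/9, -5/2], [-5/2, 13/4]]
first-kind symbols [ij,l] = (1/2)(d_i g_jl + d_j g_il - d_l g_ij): [ss,s] = E_s/2 = -9/2, [ss,t] = F_s - E_t/2 = -5, [st,s] = E_t/2 = 0, [st,t] = G_s/2 = 0, [tt,s] = F_t - G_s/2 = 0, [tt,t] = G_t/2 = 0
Gamma^s_ij = (G*[ij,s] - F*[ij,t])/(EG - F^2), Gamma^t_ij = (E*[ij,t] - F*[ij,s])/(EG - F^2)
Gamma_sss = -162/217, Gamma_sst = 0, Gamma_stt = 0, Gamma_tss = -180/217, Gamma_tst = 0, Gamma_ttt = 0
X = (-1, 3/2), Y = (-7/16, 1/3) at the point


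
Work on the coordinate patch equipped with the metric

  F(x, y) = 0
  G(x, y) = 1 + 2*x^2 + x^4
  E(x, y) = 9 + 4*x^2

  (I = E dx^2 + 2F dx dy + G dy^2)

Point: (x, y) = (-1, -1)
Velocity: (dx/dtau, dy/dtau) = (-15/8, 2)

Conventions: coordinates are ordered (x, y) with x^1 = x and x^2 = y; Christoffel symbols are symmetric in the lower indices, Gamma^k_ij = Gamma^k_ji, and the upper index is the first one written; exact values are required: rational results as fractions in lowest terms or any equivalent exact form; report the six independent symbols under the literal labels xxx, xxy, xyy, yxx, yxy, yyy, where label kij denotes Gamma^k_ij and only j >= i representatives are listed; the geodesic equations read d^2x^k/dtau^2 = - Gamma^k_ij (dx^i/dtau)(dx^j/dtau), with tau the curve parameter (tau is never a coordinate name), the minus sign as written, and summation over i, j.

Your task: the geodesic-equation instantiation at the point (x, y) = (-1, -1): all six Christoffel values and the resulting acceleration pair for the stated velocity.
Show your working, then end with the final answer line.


E = 13, F = 0, G = 4 at the point
E_x = -8, E_y = 0, F_x = 0, F_y = 0, G_x = -8, G_y = 0
EG - F^2 = 52;  g^inv = (1/52) * [[4, 0], [0, 13]]
first-kind symbols [ij,l] = (1/2)(d_i g_jl + d_j g_il - d_l g_ij): [xx,x] = E_x/2 = -4, [xx,y] = F_x - E_y/2 = 0, [xy,x] = E_y/2 = 0, [xy,y] = G_x/2 = -4, [yy,x] = F_y - G_x/2 = 4, [yy,y] = G_y/2 = 0
Gamma^x_ij = (G*[ij,x] - F*[ij,y])/(EG - F^2), Gamma^y_ij = (E*[ij,y] - F*[ij,x])/(EG - F^2)
Gamma_xxx = -4/13, Gamma_xxy = 0, Gamma_xyy = 4/13, Gamma_yxx = 0, Gamma_yxy = -1, Gamma_yyy = 0
d^2x/dtau^2 = -(Gamma_xxx*(-15/8)^2 + 2*Gamma_xxy*(-15/8)*(2) + Gamma_xyy*(2)^2) = -31/208
d^2y/dtau^2 = -(Gamma_yxx*(-15/8)^2 + 2*Gamma_yxy*(-15/8)*(2) + Gamma_yyy*(2)^2) = -15/2

Answer: Gamma_xxx = -4/13, Gamma_xxy = 0, Gamma_xyy = 4/13, Gamma_yxx = 0, Gamma_yxy = -1, Gamma_yyy = 0; accelerations (d^2x/dtau^2, d^2y/dtau^2) = (-31/208, -15/2)


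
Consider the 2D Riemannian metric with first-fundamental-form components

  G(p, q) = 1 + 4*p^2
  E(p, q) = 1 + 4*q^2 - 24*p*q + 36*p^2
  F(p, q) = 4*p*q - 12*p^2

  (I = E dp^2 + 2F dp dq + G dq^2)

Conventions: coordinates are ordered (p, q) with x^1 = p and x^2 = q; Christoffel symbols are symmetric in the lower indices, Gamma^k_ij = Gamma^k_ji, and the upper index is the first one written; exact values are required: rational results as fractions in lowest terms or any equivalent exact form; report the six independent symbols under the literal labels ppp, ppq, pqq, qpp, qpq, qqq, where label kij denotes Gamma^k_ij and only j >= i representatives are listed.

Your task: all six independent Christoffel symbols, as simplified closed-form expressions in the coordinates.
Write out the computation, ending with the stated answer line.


E = 1 + 4*q^2 - 24*p*q + 36*p^2; F = 4*p*q - 12*p^2; G = 1 + 4*p^2
Gamma^k_ij = (1/2) g^{kl} (d_i g_jl + d_j g_il - d_l g_ij), with g^inv = (1/(EG-F^2)) [[G, -F], [-F, E]]
first partials: E_p = -24*q + 72*p, E_q = 8*q - 24*p, F_p = 4*q - 24*p, F_q = 4*p, G_p = 8*p, G_q = 0
D = EG - F^2 = 1 + 4*q^2 - 24*p*q + 40*p^2
expanded: Gamma^p_pp = (G E_p - 2F F_p + F E_q)/(2D), Gamma^p_pq = (G E_q - F G_p)/(2D), Gamma^p_qq = (2G F_q - G G_p - F G_q)/(2D), Gamma^q_pp = (2E F_p - E E_q - F E_p)/(2D), Gamma^q_pq = (E G_p - F E_q)/(2D), Gamma^q_qq = (E G_q - 2F F_q + F G_p)/(2D); substitute and cancel common factors

Answer: Gamma_ppp = (36*p - 12*q)/(40*p^2 - 24*p*q + 4*q^2 + 1), Gamma_ppq = (-12*p + 4*q)/(40*p^2 - 24*p*q + 4*q^2 + 1), Gamma_pqq = 0, Gamma_qpp = -12*p/(40*p^2 - 24*p*q + 4*q^2 + 1), Gamma_qpq = 4*p/(40*p^2 - 24*p*q + 4*q^2 + 1), Gamma_qqq = 0


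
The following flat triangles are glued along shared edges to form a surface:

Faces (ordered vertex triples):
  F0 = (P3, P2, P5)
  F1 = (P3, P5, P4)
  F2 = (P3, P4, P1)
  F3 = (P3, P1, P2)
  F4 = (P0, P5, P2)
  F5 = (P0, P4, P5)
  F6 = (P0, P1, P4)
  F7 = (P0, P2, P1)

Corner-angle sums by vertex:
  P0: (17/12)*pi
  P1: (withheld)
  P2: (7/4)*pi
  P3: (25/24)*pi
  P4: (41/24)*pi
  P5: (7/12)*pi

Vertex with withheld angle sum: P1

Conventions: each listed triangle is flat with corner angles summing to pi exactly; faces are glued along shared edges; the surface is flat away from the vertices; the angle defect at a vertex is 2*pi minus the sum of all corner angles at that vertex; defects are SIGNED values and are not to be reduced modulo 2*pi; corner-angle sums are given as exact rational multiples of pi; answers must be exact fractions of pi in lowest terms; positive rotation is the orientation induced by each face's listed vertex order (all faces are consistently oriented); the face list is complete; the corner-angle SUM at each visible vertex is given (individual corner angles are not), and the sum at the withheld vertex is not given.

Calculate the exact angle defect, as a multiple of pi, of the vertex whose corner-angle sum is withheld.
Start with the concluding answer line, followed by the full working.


Answer: defect(P1) = pi/2

V = 6, E = 12, F = 8; chi = V - E + F = 2
Gauss-Bonnet: total defect = 2*pi*chi = 4*pi; visible defects sum to (7/2)*pi


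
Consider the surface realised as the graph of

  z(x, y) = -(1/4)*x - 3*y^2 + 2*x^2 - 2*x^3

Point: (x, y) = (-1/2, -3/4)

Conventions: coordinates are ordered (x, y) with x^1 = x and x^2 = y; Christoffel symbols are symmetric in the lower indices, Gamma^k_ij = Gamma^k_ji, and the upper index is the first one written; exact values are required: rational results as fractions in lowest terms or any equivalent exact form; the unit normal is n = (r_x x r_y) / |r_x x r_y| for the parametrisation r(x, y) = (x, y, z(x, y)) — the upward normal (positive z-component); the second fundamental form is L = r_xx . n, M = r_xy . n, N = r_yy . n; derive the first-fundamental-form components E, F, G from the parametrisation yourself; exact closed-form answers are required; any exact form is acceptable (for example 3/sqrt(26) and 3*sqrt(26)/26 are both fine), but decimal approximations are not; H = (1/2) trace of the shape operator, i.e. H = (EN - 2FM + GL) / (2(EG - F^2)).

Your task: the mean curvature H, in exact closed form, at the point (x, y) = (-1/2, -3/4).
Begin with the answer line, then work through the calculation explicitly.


Answer: H = 3908*sqrt(565)/319225

z_x = -15/4, z_y = 9/2, z_xx = 10, z_xy = 0, z_yy = -6
E = 241/16, F = -135/8, G = 85/4; answer radicand W^2 = 565/16
unnormalised second-form numerators: l = 10, m = 0, n = -6; L = l/sqrt(565/16), and similarly M = m/sqrt(W^2), N = n/sqrt(W^2)
H = (E*n - 2*F*m + G*l) / (2*(EG - F^2)*sqrt(W^2)); E*n - 2*F*m + G*l = 977/8, EG - F^2 = 565/16, so H = (977/565)/sqrt(565/16)


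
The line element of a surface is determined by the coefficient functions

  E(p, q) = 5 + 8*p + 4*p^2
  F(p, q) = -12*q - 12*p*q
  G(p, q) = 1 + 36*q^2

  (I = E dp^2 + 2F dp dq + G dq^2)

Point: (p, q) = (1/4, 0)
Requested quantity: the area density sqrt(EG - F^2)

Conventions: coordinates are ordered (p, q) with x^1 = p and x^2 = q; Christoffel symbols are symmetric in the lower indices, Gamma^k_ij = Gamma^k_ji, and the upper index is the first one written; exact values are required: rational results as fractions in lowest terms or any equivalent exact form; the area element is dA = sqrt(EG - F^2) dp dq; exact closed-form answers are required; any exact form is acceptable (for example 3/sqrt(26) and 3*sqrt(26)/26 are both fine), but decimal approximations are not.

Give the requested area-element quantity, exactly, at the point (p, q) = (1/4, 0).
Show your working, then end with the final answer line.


E = 29/4, F = 0, G = 1; EG - F^2 = 29/4

Answer: sqrt(EG - F^2) = sqrt(29)/2


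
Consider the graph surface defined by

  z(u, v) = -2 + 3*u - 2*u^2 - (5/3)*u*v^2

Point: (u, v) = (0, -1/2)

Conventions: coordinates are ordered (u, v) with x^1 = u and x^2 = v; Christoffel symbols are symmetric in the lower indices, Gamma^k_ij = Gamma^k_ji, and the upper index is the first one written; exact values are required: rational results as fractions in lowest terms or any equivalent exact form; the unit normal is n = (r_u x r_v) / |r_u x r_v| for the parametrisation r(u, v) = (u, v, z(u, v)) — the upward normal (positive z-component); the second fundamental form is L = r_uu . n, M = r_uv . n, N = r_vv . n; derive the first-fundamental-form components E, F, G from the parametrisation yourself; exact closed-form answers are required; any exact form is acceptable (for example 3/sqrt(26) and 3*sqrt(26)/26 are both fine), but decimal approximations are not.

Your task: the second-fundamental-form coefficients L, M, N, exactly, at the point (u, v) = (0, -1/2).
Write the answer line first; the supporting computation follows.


Answer: L = -48*sqrt(1105)/1105, M = 4*sqrt(1105)/221, N = 0

z_u = 31/12, z_v = 0, z_uu = -4, z_uv = 5/3, z_vv = 0
E = 1105/144, F = 0, G = 1; answer radicand W^2 = 1105/144
unnormalised second-form numerators: l = -4, m = 5/3, n = 0; L = l/sqrt(1105/144), and similarly M = m/sqrt(W^2), N = n/sqrt(W^2)


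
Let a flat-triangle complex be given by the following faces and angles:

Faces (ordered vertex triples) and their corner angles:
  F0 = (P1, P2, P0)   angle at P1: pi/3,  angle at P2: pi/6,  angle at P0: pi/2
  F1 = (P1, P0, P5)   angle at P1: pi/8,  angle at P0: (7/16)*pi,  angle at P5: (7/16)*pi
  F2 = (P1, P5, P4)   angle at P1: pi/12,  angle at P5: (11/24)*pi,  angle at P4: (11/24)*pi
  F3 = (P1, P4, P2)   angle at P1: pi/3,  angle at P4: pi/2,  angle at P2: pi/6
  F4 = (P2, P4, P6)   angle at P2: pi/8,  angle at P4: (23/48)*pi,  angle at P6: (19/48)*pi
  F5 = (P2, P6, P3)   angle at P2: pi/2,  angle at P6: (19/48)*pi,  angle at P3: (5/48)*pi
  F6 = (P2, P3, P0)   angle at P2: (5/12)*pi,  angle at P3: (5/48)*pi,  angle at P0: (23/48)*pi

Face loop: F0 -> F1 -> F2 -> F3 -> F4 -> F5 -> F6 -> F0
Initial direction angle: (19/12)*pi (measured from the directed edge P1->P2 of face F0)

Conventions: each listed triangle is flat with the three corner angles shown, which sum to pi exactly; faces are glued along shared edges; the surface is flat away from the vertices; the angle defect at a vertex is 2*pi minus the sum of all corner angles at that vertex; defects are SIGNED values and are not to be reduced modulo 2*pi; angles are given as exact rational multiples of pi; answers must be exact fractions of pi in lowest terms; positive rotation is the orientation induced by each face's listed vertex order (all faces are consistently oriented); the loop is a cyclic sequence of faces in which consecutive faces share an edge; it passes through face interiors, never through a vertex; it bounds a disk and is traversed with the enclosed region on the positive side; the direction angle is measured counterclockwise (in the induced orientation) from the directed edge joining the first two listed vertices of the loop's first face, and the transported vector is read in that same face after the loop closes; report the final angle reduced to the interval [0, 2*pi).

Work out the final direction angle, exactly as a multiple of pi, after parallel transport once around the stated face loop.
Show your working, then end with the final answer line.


enclosed vertex P1: corner angles sum to (7/8)*pi, defect = 2*pi - (7/8)*pi = (9/8)*pi
enclosed vertex P2: corner angles sum to (11/8)*pi, defect = 2*pi - (11/8)*pi = (5/8)*pi
the final direction is the initial angle plus the enclosed defects, taken mod 2*pi in the induced orientation
final angle = (19/12)*pi + (7/4)*pi = (4/3)*pi (mod 2*pi)

Answer: final direction angle = (4/3)*pi


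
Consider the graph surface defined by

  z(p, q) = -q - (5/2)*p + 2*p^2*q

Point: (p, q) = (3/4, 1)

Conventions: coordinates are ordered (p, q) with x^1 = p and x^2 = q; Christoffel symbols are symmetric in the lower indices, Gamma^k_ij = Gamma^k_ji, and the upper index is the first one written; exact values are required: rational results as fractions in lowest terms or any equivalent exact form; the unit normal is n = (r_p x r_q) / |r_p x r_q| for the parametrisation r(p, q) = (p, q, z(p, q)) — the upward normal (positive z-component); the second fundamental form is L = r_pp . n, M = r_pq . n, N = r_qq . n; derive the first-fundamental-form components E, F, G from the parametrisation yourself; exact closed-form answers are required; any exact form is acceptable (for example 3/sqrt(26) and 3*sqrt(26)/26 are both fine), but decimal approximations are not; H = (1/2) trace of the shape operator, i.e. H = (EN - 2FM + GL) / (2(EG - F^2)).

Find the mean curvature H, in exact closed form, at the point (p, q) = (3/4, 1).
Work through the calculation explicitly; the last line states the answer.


z_p = 1/2, z_q = 1/8, z_pp = 4, z_pq = 3, z_qq = 0
E = 5/4, F = 1/16, G = 65/64; answer radicand W^2 = 81/64
unnormalised second-form numerators: l = 4, m = 3, n = 0; L = l/sqrt(81/64), and similarly M = m/sqrt(W^2), N = n/sqrt(W^2)
H = (E*n - 2*F*m + G*l) / (2*(EG - F^2)*sqrt(W^2)); E*n - 2*F*m + G*l = 59/16, EG - F^2 = 81/64, so H = (118/81)/sqrt(81/64)

Answer: H = 944/729


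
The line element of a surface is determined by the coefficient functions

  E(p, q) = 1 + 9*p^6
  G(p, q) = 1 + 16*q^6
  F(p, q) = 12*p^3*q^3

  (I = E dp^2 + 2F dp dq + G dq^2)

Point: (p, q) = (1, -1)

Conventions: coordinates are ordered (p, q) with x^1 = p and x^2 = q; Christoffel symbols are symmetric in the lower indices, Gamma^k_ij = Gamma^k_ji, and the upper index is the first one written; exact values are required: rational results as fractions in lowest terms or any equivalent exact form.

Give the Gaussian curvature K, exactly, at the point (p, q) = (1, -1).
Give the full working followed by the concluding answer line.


E = 10, F = -12, G = 17, EG - F^2 = 26 at the point
E_p = 54, E_q = 0, F_p = -36, F_q = 36, G_p = 0, G_q = -96
E_qq = 0, F_pq = 108, G_pp = 0
By Brioschi, K is (det M1 - det M2) divided by (EG - F^2) squared.
M1 = [[-E_qq/2 + F_pq - G_pp/2, E_p/2, F_p - E_q/2], [F_q - G_p/2, E, F], [G_q/2, F, G]] = [[108, 27, -36], [36, 10, -12], [-48, -12, 17]]; det M1 = 108
M2 = [[0, E_q/2, G_p/2], [E_q/2, E, F], [G_p/2, F, G]] = [[0, 0, 0], [0, 10, -12], [0, -12, 17]]; det M2 = 0
det M1 - det M2 = 108; K = 108 / (26)^2 = 27/169

Answer: K = 27/169


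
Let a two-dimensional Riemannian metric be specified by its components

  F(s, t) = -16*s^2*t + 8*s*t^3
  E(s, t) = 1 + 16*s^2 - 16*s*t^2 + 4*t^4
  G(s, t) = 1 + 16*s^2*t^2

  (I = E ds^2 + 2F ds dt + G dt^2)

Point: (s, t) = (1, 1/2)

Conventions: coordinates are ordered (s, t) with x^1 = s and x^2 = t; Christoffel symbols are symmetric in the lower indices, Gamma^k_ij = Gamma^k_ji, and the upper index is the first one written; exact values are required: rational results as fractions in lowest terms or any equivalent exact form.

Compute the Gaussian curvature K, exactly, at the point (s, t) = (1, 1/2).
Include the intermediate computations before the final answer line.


E = 53/4, F = -7, G = 5, EG - F^2 = 69/4 at the point
E_s = 28, E_t = -14, F_s = -15, F_t = -10, G_s = 8, G_t = 16
E_tt = -20, F_st = -26, G_ss = 8
Compute both Brioschi determinants and normalise by (EG - F^2)^2.
M1 = [[-E_tt/2 + F_st - G_ss/2, E_s/2, F_s - E_t/2], [F_t - G_s/2, E, F], [G_t/2, F, G]] = [[-20, 14, -8], [-14, 53/4, -7], [8, -7, 5]]; det M1 = -85
M2 = [[0, E_t/2, G_s/2], [E_t/2, E, F], [G_s/2, F, G]] = [[0, -7, 4], [-7, 53/4, -7], [4, -7, 5]]; det M2 = -65
det M1 - det M2 = -20; K = -20 / (69/4)^2 = -320/4761

Answer: K = -320/4761


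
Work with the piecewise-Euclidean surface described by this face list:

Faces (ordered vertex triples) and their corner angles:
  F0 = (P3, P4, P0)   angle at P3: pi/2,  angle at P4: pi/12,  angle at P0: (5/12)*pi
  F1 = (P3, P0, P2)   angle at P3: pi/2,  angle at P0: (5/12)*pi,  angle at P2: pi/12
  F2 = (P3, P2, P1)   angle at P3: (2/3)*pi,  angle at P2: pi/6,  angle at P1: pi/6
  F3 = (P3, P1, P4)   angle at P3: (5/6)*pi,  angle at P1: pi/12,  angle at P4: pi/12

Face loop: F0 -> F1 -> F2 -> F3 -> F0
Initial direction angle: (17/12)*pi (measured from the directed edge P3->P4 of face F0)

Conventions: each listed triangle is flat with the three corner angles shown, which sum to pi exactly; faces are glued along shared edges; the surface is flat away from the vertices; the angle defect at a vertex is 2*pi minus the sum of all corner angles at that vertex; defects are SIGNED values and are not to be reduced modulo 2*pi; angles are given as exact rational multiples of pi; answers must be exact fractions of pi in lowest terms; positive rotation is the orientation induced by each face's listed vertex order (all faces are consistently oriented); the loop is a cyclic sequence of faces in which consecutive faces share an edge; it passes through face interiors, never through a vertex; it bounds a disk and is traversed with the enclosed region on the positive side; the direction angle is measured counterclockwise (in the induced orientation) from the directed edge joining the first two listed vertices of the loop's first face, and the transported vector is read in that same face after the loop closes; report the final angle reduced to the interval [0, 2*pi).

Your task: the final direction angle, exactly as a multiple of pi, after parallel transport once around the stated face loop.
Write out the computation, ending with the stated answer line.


enclosed vertex P3: corner angles sum to (5/2)*pi, defect = 2*pi - (5/2)*pi = -pi/2
by Gauss-Bonnet the loop rotates the vector by the enclosed defect sum (positive orientation, mod 2*pi)
final angle = (17/12)*pi - pi/2 = (11/12)*pi (mod 2*pi)

Answer: final direction angle = (11/12)*pi


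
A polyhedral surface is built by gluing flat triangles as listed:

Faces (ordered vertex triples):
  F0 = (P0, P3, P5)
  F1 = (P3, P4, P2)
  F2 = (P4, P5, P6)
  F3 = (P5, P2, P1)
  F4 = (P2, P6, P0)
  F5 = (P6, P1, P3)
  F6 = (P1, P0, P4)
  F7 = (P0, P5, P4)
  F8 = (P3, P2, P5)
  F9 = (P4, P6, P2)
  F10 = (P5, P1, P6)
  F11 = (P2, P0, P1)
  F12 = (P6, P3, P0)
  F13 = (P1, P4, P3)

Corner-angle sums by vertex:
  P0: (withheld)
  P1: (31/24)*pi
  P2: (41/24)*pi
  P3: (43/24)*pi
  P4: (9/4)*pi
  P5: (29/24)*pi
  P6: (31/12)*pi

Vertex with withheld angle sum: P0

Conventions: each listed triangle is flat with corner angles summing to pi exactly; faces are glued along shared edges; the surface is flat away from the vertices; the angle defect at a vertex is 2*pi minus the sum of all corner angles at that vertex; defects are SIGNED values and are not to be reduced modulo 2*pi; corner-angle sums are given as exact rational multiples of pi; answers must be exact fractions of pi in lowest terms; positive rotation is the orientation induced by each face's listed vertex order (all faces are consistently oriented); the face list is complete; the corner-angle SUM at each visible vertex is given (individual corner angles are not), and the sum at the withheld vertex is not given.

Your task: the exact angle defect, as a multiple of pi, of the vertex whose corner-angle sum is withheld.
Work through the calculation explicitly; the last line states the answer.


V = 7, E = 21, F = 14; chi = V - E + F = 0
Gauss-Bonnet: total defect = 2*pi*chi = 0; visible defects sum to (7/6)*pi

Answer: defect(P0) = (-7/6)*pi


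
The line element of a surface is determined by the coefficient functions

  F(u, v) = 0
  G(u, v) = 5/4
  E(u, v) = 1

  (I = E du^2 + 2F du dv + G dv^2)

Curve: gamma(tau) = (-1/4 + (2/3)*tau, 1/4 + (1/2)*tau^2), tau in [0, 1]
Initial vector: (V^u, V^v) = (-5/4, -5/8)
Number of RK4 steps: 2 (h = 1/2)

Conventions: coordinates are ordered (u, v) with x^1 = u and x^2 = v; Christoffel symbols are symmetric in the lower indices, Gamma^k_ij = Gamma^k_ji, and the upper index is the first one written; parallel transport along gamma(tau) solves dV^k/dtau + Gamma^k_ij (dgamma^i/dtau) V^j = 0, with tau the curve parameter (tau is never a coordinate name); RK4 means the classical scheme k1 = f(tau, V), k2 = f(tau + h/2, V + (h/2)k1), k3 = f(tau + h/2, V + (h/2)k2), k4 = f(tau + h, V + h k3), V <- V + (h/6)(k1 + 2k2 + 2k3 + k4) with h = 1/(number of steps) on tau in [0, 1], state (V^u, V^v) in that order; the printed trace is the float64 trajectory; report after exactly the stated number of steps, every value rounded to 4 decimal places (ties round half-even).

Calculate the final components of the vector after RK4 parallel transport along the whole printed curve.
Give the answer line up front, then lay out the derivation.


Answer: V^u = -1.2500, V^v = -0.6250

gamma'(tau) = (2/3, tau); f(tau, V)^k = -Gamma^k_ij(gamma(tau)) gamma'^i(tau) V^j; h = 1/2; intermediate values shown to 6 dp
curve data and Christoffel symbols at the stage parameters:
  tau = 0.000000: gamma = (-0.250000, 0.250000), gamma' = (0.666667, 0.000000); Gamma_uuu = 0.000000, Gamma_uuv = 0.000000, Gamma_uvv = 0.000000, Gamma_vuu = 0.000000, Gamma_vuv = 0.000000, Gamma_vvv = 0.000000
  tau = 0.250000: gamma = (-0.083333, 0.281250), gamma' = (0.666667, 0.250000); Gamma_uuu = 0.000000, Gamma_uuv = 0.000000, Gamma_uvv = 0.000000, Gamma_vuu = 0.000000, Gamma_vuv = 0.000000, Gamma_vvv = 0.000000
  tau = 0.500000: gamma = (0.083333, 0.375000), gamma' = (0.666667, 0.500000); Gamma_uuu = 0.000000, Gamma_uuv = 0.000000, Gamma_uvv = 0.000000, Gamma_vuu = 0.000000, Gamma_vuv = 0.000000, Gamma_vvv = 0.000000
  tau = 0.750000: gamma = (0.250000, 0.531250), gamma' = (0.666667, 0.750000); Gamma_uuu = 0.000000, Gamma_uuv = 0.000000, Gamma_uvv = 0.000000, Gamma_vuu = 0.000000, Gamma_vuv = 0.000000, Gamma_vvv = 0.000000
  tau = 1.000000: gamma = (0.416667, 0.750000), gamma' = (0.666667, 1.000000); Gamma_uuu = 0.000000, Gamma_uuv = 0.000000, Gamma_uvv = 0.000000, Gamma_vuu = 0.000000, Gamma_vuv = 0.000000, Gamma_vvv = 0.000000
step 0: V^u = -1.2500, V^v = -0.6250
step 1: k1 = (0.000000, 0.000000), k2 = (0.000000, 0.000000), k3 = (0.000000, 0.000000), k4 = (0.000000, 0.000000); V <- V + (h/6)(k1 + 2k2 + 2k3 + k4): V^u = -1.2500, V^v = -0.6250
step 2: k1 = (0.000000, 0.000000), k2 = (0.000000, 0.000000), k3 = (0.000000, 0.000000), k4 = (0.000000, 0.000000); V <- V + (h/6)(k1 + 2k2 + 2k3 + k4): V^u = -1.2500, V^v = -0.6250


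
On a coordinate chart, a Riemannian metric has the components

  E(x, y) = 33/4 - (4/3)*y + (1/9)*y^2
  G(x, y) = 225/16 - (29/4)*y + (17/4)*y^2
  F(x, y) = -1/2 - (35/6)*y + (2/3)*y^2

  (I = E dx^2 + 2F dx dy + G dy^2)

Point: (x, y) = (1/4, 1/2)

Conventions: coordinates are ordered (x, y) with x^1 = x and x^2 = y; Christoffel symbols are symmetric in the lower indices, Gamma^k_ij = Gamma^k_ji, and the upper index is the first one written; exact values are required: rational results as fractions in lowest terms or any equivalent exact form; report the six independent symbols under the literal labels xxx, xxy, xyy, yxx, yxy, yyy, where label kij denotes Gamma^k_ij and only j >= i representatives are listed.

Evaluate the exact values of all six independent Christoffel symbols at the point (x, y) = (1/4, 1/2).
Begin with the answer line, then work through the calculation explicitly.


Answer: Gamma_xxx = 286/11083, Gamma_xxy = -1012/11083, Gamma_xyy = -9258/11083, Gamma_yxx = 6028/99747, Gamma_yxy = -286/11083, Gamma_yyy = -4062/11083

E = 137/18, F = -13/4, G = 23/2 at the point
E_x = 0, E_y = -11/9, F_x = 0, F_y = -31/6, G_x = 0, G_y = -3
EG - F^2 = 11083/144;  g^inv = (144/11083) * [[23/2, 13/4], [13/4, 137/18]]
first-kind symbols [ij,l] = (1/2)(d_i g_jl + d_j g_il - d_l g_ij): [xx,x] = E_x/2 = 0, [xx,y] = F_x - E_y/2 = 11/18, [xy,x] = E_y/2 = -11/18, [xy,y] = G_x/2 = 0, [yy,x] = F_y - G_x/2 = -31/6, [yy,y] = G_y/2 = -3/2
Gamma^x_ij = (G*[ij,x] - F*[ij,y])/(EG - F^2), Gamma^y_ij = (E*[ij,y] - F*[ij,x])/(EG - F^2)


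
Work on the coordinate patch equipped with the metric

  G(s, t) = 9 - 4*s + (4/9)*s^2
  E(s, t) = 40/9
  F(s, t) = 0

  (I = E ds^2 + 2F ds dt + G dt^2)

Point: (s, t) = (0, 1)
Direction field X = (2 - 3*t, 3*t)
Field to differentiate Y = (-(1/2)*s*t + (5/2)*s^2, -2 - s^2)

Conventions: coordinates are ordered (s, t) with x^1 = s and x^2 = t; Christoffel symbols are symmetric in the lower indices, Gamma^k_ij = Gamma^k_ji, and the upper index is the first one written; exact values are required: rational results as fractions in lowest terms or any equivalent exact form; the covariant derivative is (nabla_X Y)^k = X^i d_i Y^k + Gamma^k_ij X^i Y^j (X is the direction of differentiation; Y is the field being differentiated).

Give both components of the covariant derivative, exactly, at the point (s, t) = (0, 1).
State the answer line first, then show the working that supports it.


Answer: (nabla_X Y)^s = -11/5, (nabla_X Y)^t = -4/9

E = 40/9, F = 0, G = 9 at the point
E_s = 0, E_t = 0, F_s = 0, F_t = 0, G_s = -4, G_t = 0
EG - F^2 = 40;  g^inv = (1/40) * [[9, 0], [0, 40/9]]
first-kind symbols [ij,l] = (1/2)(d_i g_jl + d_j g_il - d_l g_ij): [ss,s] = E_s/2 = 0, [ss,t] = F_s - E_t/2 = 0, [st,s] = E_t/2 = 0, [st,t] = G_s/2 = -2, [tt,s] = F_t - G_s/2 = 2, [tt,t] = G_t/2 = 0
Gamma^s_ij = (G*[ij,s] - F*[ij,t])/(EG - F^2), Gamma^t_ij = (E*[ij,t] - F*[ij,s])/(EG - F^2)
Gamma_sss = 0, Gamma_sst = 0, Gamma_stt = 9/20, Gamma_tss = 0, Gamma_tst = -2/9, Gamma_ttt = 0
X = (-1, 3), Y = (0, -2) at the point


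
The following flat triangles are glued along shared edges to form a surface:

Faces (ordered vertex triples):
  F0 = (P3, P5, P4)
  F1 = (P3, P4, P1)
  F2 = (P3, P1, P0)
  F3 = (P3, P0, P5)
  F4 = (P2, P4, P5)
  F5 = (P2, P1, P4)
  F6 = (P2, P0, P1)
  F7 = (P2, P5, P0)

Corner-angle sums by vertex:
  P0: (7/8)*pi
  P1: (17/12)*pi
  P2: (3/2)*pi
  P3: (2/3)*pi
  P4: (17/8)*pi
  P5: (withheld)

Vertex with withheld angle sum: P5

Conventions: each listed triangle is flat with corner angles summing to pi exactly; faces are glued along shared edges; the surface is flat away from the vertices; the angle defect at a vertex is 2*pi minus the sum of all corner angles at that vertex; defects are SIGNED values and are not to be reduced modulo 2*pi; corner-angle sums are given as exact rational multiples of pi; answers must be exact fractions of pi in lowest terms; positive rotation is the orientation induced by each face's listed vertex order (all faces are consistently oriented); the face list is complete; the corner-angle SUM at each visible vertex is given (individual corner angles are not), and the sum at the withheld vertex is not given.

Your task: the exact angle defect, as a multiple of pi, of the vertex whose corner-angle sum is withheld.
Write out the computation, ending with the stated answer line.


V = 6, E = 12, F = 8; chi = V - E + F = 2
Gauss-Bonnet: total defect = 2*pi*chi = 4*pi; visible defects sum to (41/12)*pi

Answer: defect(P5) = (7/12)*pi


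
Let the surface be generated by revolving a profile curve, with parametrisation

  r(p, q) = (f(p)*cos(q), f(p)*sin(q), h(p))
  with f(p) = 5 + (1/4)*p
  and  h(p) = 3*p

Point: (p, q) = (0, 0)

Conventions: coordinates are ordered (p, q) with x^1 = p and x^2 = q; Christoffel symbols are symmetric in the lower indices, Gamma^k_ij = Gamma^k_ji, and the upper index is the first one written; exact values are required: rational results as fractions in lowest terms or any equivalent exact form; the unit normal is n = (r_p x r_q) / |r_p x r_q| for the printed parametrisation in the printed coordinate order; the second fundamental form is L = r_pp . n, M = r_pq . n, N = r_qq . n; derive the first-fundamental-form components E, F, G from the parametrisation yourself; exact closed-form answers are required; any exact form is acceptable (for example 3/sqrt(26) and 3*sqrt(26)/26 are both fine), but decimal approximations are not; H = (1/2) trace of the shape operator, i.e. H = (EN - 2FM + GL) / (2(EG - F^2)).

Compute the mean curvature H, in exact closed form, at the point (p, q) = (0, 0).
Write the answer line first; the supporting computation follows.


Answer: H = 6*sqrt(145)/725

f = 5, f' = 1/4, f'' = 0, h' = 3, h'' = 0
E = 145/16, F = 0, G = 25; answer radicand W^2 = 145/16
unnormalised second-form numerators: l = 0, m = 0, n = 15; L = l/sqrt(145/16), and similarly M = m/sqrt(W^2), N = n/sqrt(W^2)
H = (E*n - 2*F*m + G*l) / (2*(EG - F^2)*sqrt(W^2)); E*n - 2*F*m + G*l = 2175/16, EG - F^2 = 3625/16, so H = (3/10)/sqrt(145/16)
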